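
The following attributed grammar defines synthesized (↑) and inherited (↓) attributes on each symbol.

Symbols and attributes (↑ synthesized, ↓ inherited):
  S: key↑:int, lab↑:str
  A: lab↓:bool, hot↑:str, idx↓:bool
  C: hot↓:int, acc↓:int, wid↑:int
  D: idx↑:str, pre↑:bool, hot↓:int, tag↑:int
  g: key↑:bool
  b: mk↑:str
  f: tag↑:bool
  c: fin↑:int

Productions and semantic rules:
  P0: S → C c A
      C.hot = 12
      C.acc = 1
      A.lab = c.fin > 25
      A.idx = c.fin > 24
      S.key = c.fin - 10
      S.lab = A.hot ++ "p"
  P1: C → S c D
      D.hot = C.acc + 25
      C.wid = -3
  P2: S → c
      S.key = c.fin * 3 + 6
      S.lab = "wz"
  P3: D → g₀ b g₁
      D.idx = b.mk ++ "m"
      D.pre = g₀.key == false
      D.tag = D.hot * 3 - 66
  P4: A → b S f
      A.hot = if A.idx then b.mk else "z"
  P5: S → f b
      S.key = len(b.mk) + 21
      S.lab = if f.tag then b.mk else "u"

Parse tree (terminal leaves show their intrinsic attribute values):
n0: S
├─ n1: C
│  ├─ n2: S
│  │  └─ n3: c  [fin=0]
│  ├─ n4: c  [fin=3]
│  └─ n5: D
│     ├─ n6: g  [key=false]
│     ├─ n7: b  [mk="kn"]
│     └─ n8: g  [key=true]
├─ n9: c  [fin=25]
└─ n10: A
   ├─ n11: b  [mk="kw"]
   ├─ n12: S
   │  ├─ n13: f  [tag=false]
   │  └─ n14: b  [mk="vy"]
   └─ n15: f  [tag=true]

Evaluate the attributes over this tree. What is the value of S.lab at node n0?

1. n1.hot = 12  [12]
2. n1.acc = 1  [1]
3. n3.fin = 0  [terminal]
4. n2.key = 6  [c.fin * 3 + 6]
5. n2.lab = "wz"  ["wz"]
6. n4.fin = 3  [terminal]
7. n5.hot = 26  [C.acc + 25]
8. n6.key = false  [terminal]
9. n7.mk = "kn"  [terminal]
10. n8.key = true  [terminal]
11. n5.idx = "knm"  [b.mk ++ "m"]
12. n5.pre = true  [g₀.key == false]
13. n5.tag = 12  [D.hot * 3 - 66]
14. n1.wid = -3  [-3]
15. n9.fin = 25  [terminal]
16. n10.lab = false  [c.fin > 25]
17. n10.idx = true  [c.fin > 24]
18. n11.mk = "kw"  [terminal]
19. n13.tag = false  [terminal]
20. n14.mk = "vy"  [terminal]
21. n12.key = 23  [len(b.mk) + 21]
22. n12.lab = "u"  [if f.tag then b.mk else "u"]
23. n15.tag = true  [terminal]
24. n10.hot = "kw"  [if A.idx then b.mk else "z"]
25. n0.key = 15  [c.fin - 10]
26. n0.lab = "kwp"  [A.hot ++ "p"]

"kwp"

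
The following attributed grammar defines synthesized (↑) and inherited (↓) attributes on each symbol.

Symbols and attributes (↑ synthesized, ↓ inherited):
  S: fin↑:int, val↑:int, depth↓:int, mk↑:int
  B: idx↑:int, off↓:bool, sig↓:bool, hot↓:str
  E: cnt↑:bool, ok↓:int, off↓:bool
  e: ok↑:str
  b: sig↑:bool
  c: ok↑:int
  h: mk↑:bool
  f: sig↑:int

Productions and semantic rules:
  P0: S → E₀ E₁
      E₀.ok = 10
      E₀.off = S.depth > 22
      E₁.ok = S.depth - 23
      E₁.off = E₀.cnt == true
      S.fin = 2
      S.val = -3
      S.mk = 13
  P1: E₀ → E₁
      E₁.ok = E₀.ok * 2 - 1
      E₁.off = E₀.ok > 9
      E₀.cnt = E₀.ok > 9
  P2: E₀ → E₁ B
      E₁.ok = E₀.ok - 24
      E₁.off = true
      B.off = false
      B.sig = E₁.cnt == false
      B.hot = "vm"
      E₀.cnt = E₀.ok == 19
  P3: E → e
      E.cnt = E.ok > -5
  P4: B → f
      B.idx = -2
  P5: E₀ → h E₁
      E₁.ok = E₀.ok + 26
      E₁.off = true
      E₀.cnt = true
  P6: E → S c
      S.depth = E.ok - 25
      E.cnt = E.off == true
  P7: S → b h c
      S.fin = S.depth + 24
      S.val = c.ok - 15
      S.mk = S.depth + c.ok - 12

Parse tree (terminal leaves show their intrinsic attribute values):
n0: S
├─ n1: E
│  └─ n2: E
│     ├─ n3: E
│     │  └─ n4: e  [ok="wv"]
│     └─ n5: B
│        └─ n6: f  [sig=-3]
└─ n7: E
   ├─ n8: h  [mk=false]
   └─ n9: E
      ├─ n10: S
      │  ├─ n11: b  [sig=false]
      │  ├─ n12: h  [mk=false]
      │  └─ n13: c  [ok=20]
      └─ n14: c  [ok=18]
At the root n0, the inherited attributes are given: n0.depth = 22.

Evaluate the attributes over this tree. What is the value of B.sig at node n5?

1. n0.depth = 22  [given at root]
2. n1.ok = 10  [10]
3. n1.off = false  [S.depth > 22]
4. n2.ok = 19  [E₀.ok * 2 - 1]
5. n2.off = true  [E₀.ok > 9]
6. n3.ok = -5  [E₀.ok - 24]
7. n3.off = true  [true]
8. n4.ok = "wv"  [terminal]
9. n3.cnt = false  [E.ok > -5]
10. n5.off = false  [false]
11. n5.sig = true  [E₁.cnt == false]
12. n5.hot = "vm"  ["vm"]
13. n6.sig = -3  [terminal]
14. n5.idx = -2  [-2]
15. n2.cnt = true  [E₀.ok == 19]
16. n1.cnt = true  [E₀.ok > 9]
17. n7.ok = -1  [S.depth - 23]
18. n7.off = true  [E₀.cnt == true]
19. n8.mk = false  [terminal]
20. n9.ok = 25  [E₀.ok + 26]
21. n9.off = true  [true]
22. n10.depth = 0  [E.ok - 25]
23. n11.sig = false  [terminal]
24. n12.mk = false  [terminal]
25. n13.ok = 20  [terminal]
26. n10.fin = 24  [S.depth + 24]
27. n10.val = 5  [c.ok - 15]
28. n10.mk = 8  [S.depth + c.ok - 12]
29. n14.ok = 18  [terminal]
30. n9.cnt = true  [E.off == true]
31. n7.cnt = true  [true]
32. n0.fin = 2  [2]
33. n0.val = -3  [-3]
34. n0.mk = 13  [13]

true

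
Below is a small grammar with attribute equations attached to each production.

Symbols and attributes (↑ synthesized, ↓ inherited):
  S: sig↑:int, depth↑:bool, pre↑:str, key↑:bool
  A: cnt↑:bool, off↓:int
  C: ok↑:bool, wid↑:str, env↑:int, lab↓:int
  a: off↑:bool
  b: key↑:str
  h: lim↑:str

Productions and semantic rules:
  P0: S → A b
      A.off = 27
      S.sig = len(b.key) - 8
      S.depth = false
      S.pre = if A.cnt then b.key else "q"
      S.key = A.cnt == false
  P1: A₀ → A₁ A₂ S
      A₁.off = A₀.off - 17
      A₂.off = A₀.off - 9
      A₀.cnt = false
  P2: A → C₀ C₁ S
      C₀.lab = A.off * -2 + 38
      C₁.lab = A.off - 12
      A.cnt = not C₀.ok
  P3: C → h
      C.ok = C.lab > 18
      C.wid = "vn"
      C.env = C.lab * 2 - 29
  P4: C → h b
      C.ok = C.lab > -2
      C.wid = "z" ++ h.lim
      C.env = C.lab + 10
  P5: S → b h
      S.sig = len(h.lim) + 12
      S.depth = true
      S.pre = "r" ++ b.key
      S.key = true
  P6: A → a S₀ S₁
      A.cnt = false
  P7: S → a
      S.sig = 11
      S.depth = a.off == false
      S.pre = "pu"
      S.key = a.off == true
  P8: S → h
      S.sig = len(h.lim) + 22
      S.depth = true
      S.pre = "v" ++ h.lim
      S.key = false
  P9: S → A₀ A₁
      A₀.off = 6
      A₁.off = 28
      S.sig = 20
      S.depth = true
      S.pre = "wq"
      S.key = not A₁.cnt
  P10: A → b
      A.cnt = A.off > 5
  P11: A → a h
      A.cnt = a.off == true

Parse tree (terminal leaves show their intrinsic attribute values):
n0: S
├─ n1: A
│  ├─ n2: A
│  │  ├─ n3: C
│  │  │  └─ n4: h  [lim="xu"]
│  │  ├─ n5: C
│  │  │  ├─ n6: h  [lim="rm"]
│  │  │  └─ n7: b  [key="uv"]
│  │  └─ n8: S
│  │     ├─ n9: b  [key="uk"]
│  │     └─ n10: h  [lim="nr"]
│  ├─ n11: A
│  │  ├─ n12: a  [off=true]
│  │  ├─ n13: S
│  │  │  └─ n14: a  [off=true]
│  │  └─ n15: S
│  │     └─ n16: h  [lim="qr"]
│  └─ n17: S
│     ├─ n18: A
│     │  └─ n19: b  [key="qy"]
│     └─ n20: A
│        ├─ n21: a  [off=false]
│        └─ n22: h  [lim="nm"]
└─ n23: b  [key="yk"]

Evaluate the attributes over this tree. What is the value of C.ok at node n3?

1. n1.off = 27  [27]
2. n2.off = 10  [A₀.off - 17]
3. n3.lab = 18  [A.off * -2 + 38]
4. n4.lim = "xu"  [terminal]
5. n3.ok = false  [C.lab > 18]
6. n3.wid = "vn"  ["vn"]
7. n3.env = 7  [C.lab * 2 - 29]
8. n5.lab = -2  [A.off - 12]
9. n6.lim = "rm"  [terminal]
10. n7.key = "uv"  [terminal]
11. n5.ok = false  [C.lab > -2]
12. n5.wid = "zrm"  ["z" ++ h.lim]
13. n5.env = 8  [C.lab + 10]
14. n9.key = "uk"  [terminal]
15. n10.lim = "nr"  [terminal]
16. n8.sig = 14  [len(h.lim) + 12]
17. n8.depth = true  [true]
18. n8.pre = "ruk"  ["r" ++ b.key]
19. n8.key = true  [true]
20. n2.cnt = true  [not C₀.ok]
21. n11.off = 18  [A₀.off - 9]
22. n12.off = true  [terminal]
23. n14.off = true  [terminal]
24. n13.sig = 11  [11]
25. n13.depth = false  [a.off == false]
26. n13.pre = "pu"  ["pu"]
27. n13.key = true  [a.off == true]
28. n16.lim = "qr"  [terminal]
29. n15.sig = 24  [len(h.lim) + 22]
30. n15.depth = true  [true]
31. n15.pre = "vqr"  ["v" ++ h.lim]
32. n15.key = false  [false]
33. n11.cnt = false  [false]
34. n18.off = 6  [6]
35. n19.key = "qy"  [terminal]
36. n18.cnt = true  [A.off > 5]
37. n20.off = 28  [28]
38. n21.off = false  [terminal]
39. n22.lim = "nm"  [terminal]
40. n20.cnt = false  [a.off == true]
41. n17.sig = 20  [20]
42. n17.depth = true  [true]
43. n17.pre = "wq"  ["wq"]
44. n17.key = true  [not A₁.cnt]
45. n1.cnt = false  [false]
46. n23.key = "yk"  [terminal]
47. n0.sig = -6  [len(b.key) - 8]
48. n0.depth = false  [false]
49. n0.pre = "q"  [if A.cnt then b.key else "q"]
50. n0.key = true  [A.cnt == false]

false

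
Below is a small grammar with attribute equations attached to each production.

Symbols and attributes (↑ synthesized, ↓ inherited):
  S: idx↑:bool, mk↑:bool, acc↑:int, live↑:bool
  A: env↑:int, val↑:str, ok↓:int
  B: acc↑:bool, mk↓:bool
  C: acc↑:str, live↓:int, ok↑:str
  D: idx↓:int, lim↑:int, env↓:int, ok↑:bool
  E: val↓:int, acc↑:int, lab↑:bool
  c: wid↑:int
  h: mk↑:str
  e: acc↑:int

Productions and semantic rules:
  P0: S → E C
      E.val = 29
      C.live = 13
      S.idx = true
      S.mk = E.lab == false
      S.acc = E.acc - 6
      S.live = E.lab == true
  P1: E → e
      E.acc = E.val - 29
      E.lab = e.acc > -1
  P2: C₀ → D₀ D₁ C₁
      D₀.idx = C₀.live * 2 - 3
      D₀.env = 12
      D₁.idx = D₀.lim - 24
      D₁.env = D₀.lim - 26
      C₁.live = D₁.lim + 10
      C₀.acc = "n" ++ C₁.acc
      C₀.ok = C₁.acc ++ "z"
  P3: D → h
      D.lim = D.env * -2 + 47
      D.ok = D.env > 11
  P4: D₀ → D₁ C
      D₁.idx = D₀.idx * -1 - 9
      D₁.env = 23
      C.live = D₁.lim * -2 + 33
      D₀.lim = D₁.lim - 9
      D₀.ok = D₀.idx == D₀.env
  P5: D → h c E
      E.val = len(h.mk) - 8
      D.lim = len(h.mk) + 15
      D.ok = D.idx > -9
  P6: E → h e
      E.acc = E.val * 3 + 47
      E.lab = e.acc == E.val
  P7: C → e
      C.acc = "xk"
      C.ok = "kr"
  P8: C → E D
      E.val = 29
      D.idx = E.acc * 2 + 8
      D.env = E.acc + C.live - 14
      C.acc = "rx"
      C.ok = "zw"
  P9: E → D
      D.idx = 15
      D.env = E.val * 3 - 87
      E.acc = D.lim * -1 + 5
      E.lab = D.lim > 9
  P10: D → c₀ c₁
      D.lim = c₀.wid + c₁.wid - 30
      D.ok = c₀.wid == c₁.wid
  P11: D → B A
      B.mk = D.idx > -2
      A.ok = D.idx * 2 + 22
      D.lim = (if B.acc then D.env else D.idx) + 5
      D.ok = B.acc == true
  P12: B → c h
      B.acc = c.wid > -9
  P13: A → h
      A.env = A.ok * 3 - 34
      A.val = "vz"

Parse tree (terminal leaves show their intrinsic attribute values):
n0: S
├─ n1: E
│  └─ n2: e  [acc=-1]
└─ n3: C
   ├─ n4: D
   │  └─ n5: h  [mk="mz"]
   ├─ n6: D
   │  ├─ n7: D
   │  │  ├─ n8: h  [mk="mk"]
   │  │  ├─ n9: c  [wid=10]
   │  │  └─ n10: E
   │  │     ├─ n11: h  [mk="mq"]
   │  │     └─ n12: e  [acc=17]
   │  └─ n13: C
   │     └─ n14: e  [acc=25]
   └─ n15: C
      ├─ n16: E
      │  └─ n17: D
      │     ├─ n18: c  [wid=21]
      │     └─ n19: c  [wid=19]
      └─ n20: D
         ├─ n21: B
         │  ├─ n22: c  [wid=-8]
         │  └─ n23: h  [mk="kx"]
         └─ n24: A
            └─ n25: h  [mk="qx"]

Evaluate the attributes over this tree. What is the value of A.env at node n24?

20

1. n1.val = 29  [29]
2. n2.acc = -1  [terminal]
3. n1.acc = 0  [E.val - 29]
4. n1.lab = false  [e.acc > -1]
5. n3.live = 13  [13]
6. n4.idx = 23  [C₀.live * 2 - 3]
7. n4.env = 12  [12]
8. n5.mk = "mz"  [terminal]
9. n4.lim = 23  [D.env * -2 + 47]
10. n4.ok = true  [D.env > 11]
11. n6.idx = -1  [D₀.lim - 24]
12. n6.env = -3  [D₀.lim - 26]
13. n7.idx = -8  [D₀.idx * -1 - 9]
14. n7.env = 23  [23]
15. n8.mk = "mk"  [terminal]
16. n9.wid = 10  [terminal]
17. n10.val = -6  [len(h.mk) - 8]
18. n11.mk = "mq"  [terminal]
19. n12.acc = 17  [terminal]
20. n10.acc = 29  [E.val * 3 + 47]
21. n10.lab = false  [e.acc == E.val]
22. n7.lim = 17  [len(h.mk) + 15]
23. n7.ok = true  [D.idx > -9]
24. n13.live = -1  [D₁.lim * -2 + 33]
25. n14.acc = 25  [terminal]
26. n13.acc = "xk"  ["xk"]
27. n13.ok = "kr"  ["kr"]
28. n6.lim = 8  [D₁.lim - 9]
29. n6.ok = false  [D₀.idx == D₀.env]
30. n15.live = 18  [D₁.lim + 10]
31. n16.val = 29  [29]
32. n17.idx = 15  [15]
33. n17.env = 0  [E.val * 3 - 87]
34. n18.wid = 21  [terminal]
35. n19.wid = 19  [terminal]
36. n17.lim = 10  [c₀.wid + c₁.wid - 30]
37. n17.ok = false  [c₀.wid == c₁.wid]
38. n16.acc = -5  [D.lim * -1 + 5]
39. n16.lab = true  [D.lim > 9]
40. n20.idx = -2  [E.acc * 2 + 8]
41. n20.env = -1  [E.acc + C.live - 14]
42. n21.mk = false  [D.idx > -2]
43. n22.wid = -8  [terminal]
44. n23.mk = "kx"  [terminal]
45. n21.acc = true  [c.wid > -9]
46. n24.ok = 18  [D.idx * 2 + 22]
47. n25.mk = "qx"  [terminal]
48. n24.env = 20  [A.ok * 3 - 34]
49. n24.val = "vz"  ["vz"]
50. n20.lim = 4  [(if B.acc then D.env else D.idx) + 5]
51. n20.ok = true  [B.acc == true]
52. n15.acc = "rx"  ["rx"]
53. n15.ok = "zw"  ["zw"]
54. n3.acc = "nrx"  ["n" ++ C₁.acc]
55. n3.ok = "rxz"  [C₁.acc ++ "z"]
56. n0.idx = true  [true]
57. n0.mk = true  [E.lab == false]
58. n0.acc = -6  [E.acc - 6]
59. n0.live = false  [E.lab == true]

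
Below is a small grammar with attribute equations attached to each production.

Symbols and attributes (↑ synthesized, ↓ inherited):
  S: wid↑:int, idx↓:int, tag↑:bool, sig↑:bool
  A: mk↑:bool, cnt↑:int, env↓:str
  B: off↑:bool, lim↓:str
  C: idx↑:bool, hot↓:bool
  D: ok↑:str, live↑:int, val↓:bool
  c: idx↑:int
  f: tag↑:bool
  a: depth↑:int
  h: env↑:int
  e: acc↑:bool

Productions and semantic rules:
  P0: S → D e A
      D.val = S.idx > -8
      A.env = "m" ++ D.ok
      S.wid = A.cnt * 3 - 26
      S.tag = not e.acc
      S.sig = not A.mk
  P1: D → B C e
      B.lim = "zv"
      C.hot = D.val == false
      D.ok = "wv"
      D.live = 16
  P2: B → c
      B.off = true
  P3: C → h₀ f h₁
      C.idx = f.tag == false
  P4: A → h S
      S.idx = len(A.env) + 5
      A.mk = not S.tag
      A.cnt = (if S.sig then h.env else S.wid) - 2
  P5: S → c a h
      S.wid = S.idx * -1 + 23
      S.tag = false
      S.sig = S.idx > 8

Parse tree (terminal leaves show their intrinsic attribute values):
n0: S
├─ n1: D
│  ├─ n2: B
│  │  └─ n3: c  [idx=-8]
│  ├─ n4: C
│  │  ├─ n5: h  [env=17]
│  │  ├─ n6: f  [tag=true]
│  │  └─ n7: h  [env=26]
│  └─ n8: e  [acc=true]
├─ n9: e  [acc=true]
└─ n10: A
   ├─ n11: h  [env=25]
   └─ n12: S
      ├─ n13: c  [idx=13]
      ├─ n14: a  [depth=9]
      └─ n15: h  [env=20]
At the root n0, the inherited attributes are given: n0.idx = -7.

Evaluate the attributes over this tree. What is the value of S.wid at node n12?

15

1. n0.idx = -7  [given at root]
2. n1.val = true  [S.idx > -8]
3. n2.lim = "zv"  ["zv"]
4. n3.idx = -8  [terminal]
5. n2.off = true  [true]
6. n4.hot = false  [D.val == false]
7. n5.env = 17  [terminal]
8. n6.tag = true  [terminal]
9. n7.env = 26  [terminal]
10. n4.idx = false  [f.tag == false]
11. n8.acc = true  [terminal]
12. n1.ok = "wv"  ["wv"]
13. n1.live = 16  [16]
14. n9.acc = true  [terminal]
15. n10.env = "mwv"  ["m" ++ D.ok]
16. n11.env = 25  [terminal]
17. n12.idx = 8  [len(A.env) + 5]
18. n13.idx = 13  [terminal]
19. n14.depth = 9  [terminal]
20. n15.env = 20  [terminal]
21. n12.wid = 15  [S.idx * -1 + 23]
22. n12.tag = false  [false]
23. n12.sig = false  [S.idx > 8]
24. n10.mk = true  [not S.tag]
25. n10.cnt = 13  [(if S.sig then h.env else S.wid) - 2]
26. n0.wid = 13  [A.cnt * 3 - 26]
27. n0.tag = false  [not e.acc]
28. n0.sig = false  [not A.mk]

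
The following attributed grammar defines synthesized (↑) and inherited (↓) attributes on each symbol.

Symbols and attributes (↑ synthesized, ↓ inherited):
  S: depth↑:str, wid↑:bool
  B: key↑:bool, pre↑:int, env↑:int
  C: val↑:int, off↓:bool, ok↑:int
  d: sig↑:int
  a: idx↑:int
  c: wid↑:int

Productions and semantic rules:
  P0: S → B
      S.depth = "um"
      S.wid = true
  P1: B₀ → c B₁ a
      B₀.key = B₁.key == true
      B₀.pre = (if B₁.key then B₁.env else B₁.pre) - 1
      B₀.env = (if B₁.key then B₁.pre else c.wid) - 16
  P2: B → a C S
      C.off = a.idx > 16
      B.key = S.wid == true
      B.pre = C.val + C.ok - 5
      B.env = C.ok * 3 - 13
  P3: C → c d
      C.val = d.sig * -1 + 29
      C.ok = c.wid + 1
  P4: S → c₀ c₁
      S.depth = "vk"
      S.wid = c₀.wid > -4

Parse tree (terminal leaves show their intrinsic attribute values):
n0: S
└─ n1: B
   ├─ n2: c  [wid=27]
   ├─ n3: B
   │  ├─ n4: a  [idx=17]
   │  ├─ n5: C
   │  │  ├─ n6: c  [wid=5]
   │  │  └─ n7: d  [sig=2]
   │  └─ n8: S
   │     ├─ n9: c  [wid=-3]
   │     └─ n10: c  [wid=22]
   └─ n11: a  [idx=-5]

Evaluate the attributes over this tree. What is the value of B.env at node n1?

1. n2.wid = 27  [terminal]
2. n4.idx = 17  [terminal]
3. n5.off = true  [a.idx > 16]
4. n6.wid = 5  [terminal]
5. n7.sig = 2  [terminal]
6. n5.val = 27  [d.sig * -1 + 29]
7. n5.ok = 6  [c.wid + 1]
8. n9.wid = -3  [terminal]
9. n10.wid = 22  [terminal]
10. n8.depth = "vk"  ["vk"]
11. n8.wid = true  [c₀.wid > -4]
12. n3.key = true  [S.wid == true]
13. n3.pre = 28  [C.val + C.ok - 5]
14. n3.env = 5  [C.ok * 3 - 13]
15. n11.idx = -5  [terminal]
16. n1.key = true  [B₁.key == true]
17. n1.pre = 4  [(if B₁.key then B₁.env else B₁.pre) - 1]
18. n1.env = 12  [(if B₁.key then B₁.pre else c.wid) - 16]
19. n0.depth = "um"  ["um"]
20. n0.wid = true  [true]

12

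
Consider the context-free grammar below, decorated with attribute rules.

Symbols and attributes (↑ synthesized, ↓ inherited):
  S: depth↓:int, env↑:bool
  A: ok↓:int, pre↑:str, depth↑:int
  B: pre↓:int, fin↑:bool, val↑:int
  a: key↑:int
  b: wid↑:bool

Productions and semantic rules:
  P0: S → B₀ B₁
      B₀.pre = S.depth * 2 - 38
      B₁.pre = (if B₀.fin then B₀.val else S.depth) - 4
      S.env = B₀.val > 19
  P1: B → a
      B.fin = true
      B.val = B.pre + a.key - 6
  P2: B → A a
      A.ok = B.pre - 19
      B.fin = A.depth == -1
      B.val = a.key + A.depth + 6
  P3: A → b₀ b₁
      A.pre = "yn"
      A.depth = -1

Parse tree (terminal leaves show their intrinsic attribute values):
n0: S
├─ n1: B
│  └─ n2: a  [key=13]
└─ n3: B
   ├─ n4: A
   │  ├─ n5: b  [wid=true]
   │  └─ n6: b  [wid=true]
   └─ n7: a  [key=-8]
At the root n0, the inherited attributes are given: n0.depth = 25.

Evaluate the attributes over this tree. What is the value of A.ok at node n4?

-4

1. n0.depth = 25  [given at root]
2. n1.pre = 12  [S.depth * 2 - 38]
3. n2.key = 13  [terminal]
4. n1.fin = true  [true]
5. n1.val = 19  [B.pre + a.key - 6]
6. n3.pre = 15  [(if B₀.fin then B₀.val else S.depth) - 4]
7. n4.ok = -4  [B.pre - 19]
8. n5.wid = true  [terminal]
9. n6.wid = true  [terminal]
10. n4.pre = "yn"  ["yn"]
11. n4.depth = -1  [-1]
12. n7.key = -8  [terminal]
13. n3.fin = true  [A.depth == -1]
14. n3.val = -3  [a.key + A.depth + 6]
15. n0.env = false  [B₀.val > 19]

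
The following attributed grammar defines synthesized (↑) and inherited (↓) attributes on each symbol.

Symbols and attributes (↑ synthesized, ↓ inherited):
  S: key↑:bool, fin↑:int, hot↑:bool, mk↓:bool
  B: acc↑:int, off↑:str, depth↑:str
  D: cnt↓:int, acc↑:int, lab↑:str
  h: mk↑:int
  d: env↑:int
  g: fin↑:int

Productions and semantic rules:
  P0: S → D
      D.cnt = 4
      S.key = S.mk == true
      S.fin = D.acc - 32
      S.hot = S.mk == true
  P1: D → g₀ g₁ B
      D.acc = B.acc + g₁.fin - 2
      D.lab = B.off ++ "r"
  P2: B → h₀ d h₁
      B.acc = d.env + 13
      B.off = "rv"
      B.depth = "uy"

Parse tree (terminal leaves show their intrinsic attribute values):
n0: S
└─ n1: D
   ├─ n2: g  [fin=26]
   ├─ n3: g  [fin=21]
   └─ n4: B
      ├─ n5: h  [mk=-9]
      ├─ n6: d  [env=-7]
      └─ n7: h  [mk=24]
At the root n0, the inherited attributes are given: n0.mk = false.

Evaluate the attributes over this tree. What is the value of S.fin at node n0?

-7

1. n0.mk = false  [given at root]
2. n1.cnt = 4  [4]
3. n2.fin = 26  [terminal]
4. n3.fin = 21  [terminal]
5. n5.mk = -9  [terminal]
6. n6.env = -7  [terminal]
7. n7.mk = 24  [terminal]
8. n4.acc = 6  [d.env + 13]
9. n4.off = "rv"  ["rv"]
10. n4.depth = "uy"  ["uy"]
11. n1.acc = 25  [B.acc + g₁.fin - 2]
12. n1.lab = "rvr"  [B.off ++ "r"]
13. n0.key = false  [S.mk == true]
14. n0.fin = -7  [D.acc - 32]
15. n0.hot = false  [S.mk == true]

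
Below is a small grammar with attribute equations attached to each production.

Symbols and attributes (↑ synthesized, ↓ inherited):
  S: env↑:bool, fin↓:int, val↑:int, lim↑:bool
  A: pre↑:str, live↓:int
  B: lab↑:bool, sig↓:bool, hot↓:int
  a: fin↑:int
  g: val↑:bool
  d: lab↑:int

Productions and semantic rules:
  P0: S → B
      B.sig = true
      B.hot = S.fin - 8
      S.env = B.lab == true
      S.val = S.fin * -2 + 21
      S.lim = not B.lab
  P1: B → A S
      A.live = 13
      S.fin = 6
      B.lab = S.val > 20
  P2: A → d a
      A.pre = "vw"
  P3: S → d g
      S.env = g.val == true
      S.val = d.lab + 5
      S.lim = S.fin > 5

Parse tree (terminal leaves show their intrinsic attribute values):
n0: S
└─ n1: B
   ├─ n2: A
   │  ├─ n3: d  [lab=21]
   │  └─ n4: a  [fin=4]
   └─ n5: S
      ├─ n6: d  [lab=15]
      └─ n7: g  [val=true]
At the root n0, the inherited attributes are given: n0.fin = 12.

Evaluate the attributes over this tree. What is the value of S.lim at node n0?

1. n0.fin = 12  [given at root]
2. n1.sig = true  [true]
3. n1.hot = 4  [S.fin - 8]
4. n2.live = 13  [13]
5. n3.lab = 21  [terminal]
6. n4.fin = 4  [terminal]
7. n2.pre = "vw"  ["vw"]
8. n5.fin = 6  [6]
9. n6.lab = 15  [terminal]
10. n7.val = true  [terminal]
11. n5.env = true  [g.val == true]
12. n5.val = 20  [d.lab + 5]
13. n5.lim = true  [S.fin > 5]
14. n1.lab = false  [S.val > 20]
15. n0.env = false  [B.lab == true]
16. n0.val = -3  [S.fin * -2 + 21]
17. n0.lim = true  [not B.lab]

true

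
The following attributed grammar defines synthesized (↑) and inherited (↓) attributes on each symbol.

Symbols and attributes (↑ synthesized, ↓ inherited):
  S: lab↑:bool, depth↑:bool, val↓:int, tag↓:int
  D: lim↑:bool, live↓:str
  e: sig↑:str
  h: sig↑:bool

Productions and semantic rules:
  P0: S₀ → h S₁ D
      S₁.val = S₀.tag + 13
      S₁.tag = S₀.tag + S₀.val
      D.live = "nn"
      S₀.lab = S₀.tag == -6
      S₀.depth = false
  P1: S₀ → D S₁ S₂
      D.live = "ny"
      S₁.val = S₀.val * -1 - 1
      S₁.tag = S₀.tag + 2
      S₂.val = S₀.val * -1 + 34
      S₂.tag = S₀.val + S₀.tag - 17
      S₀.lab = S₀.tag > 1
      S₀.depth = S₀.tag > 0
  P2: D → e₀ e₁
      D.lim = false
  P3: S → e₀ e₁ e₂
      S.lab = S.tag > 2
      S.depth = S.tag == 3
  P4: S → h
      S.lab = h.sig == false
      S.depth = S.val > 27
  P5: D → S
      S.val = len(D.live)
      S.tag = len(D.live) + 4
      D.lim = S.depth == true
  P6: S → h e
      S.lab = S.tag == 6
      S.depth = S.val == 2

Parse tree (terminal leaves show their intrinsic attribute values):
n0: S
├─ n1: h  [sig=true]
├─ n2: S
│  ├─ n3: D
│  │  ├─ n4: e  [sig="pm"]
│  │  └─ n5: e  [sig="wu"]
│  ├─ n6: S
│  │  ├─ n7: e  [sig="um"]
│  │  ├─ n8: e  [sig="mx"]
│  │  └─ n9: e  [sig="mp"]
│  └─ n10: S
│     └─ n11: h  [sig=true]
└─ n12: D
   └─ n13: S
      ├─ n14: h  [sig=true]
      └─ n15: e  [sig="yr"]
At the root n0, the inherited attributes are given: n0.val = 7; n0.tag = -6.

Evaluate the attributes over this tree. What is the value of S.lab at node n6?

true

1. n0.val = 7  [given at root]
2. n0.tag = -6  [given at root]
3. n1.sig = true  [terminal]
4. n2.val = 7  [S₀.tag + 13]
5. n2.tag = 1  [S₀.tag + S₀.val]
6. n3.live = "ny"  ["ny"]
7. n4.sig = "pm"  [terminal]
8. n5.sig = "wu"  [terminal]
9. n3.lim = false  [false]
10. n6.val = -8  [S₀.val * -1 - 1]
11. n6.tag = 3  [S₀.tag + 2]
12. n7.sig = "um"  [terminal]
13. n8.sig = "mx"  [terminal]
14. n9.sig = "mp"  [terminal]
15. n6.lab = true  [S.tag > 2]
16. n6.depth = true  [S.tag == 3]
17. n10.val = 27  [S₀.val * -1 + 34]
18. n10.tag = -9  [S₀.val + S₀.tag - 17]
19. n11.sig = true  [terminal]
20. n10.lab = false  [h.sig == false]
21. n10.depth = false  [S.val > 27]
22. n2.lab = false  [S₀.tag > 1]
23. n2.depth = true  [S₀.tag > 0]
24. n12.live = "nn"  ["nn"]
25. n13.val = 2  [len(D.live)]
26. n13.tag = 6  [len(D.live) + 4]
27. n14.sig = true  [terminal]
28. n15.sig = "yr"  [terminal]
29. n13.lab = true  [S.tag == 6]
30. n13.depth = true  [S.val == 2]
31. n12.lim = true  [S.depth == true]
32. n0.lab = true  [S₀.tag == -6]
33. n0.depth = false  [false]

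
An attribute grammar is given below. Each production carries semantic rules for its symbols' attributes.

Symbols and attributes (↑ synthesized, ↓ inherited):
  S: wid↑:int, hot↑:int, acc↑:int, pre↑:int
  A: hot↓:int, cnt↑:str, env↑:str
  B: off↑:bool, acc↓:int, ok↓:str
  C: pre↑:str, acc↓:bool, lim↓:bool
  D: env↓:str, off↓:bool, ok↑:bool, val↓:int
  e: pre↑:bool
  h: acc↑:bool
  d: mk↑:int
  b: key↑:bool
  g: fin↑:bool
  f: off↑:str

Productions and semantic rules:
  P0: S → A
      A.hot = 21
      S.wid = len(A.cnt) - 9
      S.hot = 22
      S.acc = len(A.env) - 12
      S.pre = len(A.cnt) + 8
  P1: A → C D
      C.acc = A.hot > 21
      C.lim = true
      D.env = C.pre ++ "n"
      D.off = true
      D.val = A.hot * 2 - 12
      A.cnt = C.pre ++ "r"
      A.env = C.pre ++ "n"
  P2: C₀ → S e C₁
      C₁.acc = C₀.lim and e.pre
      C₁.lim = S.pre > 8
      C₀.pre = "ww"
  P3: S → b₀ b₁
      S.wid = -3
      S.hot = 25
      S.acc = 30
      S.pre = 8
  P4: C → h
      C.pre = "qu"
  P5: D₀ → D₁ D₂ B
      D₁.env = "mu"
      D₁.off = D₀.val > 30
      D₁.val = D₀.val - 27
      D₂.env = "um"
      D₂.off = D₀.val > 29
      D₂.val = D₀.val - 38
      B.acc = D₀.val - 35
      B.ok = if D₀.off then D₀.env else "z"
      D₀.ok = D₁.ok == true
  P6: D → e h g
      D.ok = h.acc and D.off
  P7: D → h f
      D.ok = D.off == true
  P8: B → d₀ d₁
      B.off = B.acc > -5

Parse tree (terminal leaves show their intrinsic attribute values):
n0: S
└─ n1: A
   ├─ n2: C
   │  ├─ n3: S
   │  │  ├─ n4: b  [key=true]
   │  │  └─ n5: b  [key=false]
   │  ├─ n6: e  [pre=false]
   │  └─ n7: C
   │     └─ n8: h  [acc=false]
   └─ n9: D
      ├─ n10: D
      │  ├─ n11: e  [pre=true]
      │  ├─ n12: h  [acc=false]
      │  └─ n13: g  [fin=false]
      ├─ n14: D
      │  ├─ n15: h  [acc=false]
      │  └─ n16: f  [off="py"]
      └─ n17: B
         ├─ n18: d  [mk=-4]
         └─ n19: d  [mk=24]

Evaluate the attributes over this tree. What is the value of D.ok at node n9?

false

1. n1.hot = 21  [21]
2. n2.acc = false  [A.hot > 21]
3. n2.lim = true  [true]
4. n4.key = true  [terminal]
5. n5.key = false  [terminal]
6. n3.wid = -3  [-3]
7. n3.hot = 25  [25]
8. n3.acc = 30  [30]
9. n3.pre = 8  [8]
10. n6.pre = false  [terminal]
11. n7.acc = false  [C₀.lim and e.pre]
12. n7.lim = false  [S.pre > 8]
13. n8.acc = false  [terminal]
14. n7.pre = "qu"  ["qu"]
15. n2.pre = "ww"  ["ww"]
16. n9.env = "wwn"  [C.pre ++ "n"]
17. n9.off = true  [true]
18. n9.val = 30  [A.hot * 2 - 12]
19. n10.env = "mu"  ["mu"]
20. n10.off = false  [D₀.val > 30]
21. n10.val = 3  [D₀.val - 27]
22. n11.pre = true  [terminal]
23. n12.acc = false  [terminal]
24. n13.fin = false  [terminal]
25. n10.ok = false  [h.acc and D.off]
26. n14.env = "um"  ["um"]
27. n14.off = true  [D₀.val > 29]
28. n14.val = -8  [D₀.val - 38]
29. n15.acc = false  [terminal]
30. n16.off = "py"  [terminal]
31. n14.ok = true  [D.off == true]
32. n17.acc = -5  [D₀.val - 35]
33. n17.ok = "wwn"  [if D₀.off then D₀.env else "z"]
34. n18.mk = -4  [terminal]
35. n19.mk = 24  [terminal]
36. n17.off = false  [B.acc > -5]
37. n9.ok = false  [D₁.ok == true]
38. n1.cnt = "wwr"  [C.pre ++ "r"]
39. n1.env = "wwn"  [C.pre ++ "n"]
40. n0.wid = -6  [len(A.cnt) - 9]
41. n0.hot = 22  [22]
42. n0.acc = -9  [len(A.env) - 12]
43. n0.pre = 11  [len(A.cnt) + 8]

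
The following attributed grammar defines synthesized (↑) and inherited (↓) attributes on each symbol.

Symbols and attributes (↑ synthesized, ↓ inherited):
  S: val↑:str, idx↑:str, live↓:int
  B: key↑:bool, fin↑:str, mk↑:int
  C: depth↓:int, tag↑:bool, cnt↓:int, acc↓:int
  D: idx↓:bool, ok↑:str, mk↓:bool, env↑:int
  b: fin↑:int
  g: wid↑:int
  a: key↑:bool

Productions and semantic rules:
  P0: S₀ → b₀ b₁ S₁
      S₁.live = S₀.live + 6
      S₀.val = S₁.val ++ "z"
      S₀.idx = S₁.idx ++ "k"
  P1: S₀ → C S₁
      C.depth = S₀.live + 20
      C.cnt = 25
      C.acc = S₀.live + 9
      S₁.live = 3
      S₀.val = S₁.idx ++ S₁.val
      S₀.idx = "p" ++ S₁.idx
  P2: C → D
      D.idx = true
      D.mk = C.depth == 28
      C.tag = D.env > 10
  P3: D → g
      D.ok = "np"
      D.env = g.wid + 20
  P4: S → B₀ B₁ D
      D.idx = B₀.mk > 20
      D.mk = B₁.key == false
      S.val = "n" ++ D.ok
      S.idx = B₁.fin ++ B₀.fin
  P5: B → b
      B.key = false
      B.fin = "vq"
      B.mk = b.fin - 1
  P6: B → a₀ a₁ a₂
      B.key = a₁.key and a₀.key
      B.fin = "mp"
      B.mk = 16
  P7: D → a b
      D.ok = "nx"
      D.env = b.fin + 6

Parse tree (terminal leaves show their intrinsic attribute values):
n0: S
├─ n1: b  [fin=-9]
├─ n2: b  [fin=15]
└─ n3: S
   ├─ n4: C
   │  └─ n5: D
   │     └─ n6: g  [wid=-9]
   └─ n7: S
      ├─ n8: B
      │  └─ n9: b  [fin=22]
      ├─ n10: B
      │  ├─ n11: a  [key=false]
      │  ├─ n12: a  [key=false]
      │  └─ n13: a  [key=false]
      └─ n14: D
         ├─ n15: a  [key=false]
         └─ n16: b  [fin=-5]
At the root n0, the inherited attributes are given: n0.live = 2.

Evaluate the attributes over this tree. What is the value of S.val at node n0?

"mpvqnnxz"

1. n0.live = 2  [given at root]
2. n1.fin = -9  [terminal]
3. n2.fin = 15  [terminal]
4. n3.live = 8  [S₀.live + 6]
5. n4.depth = 28  [S₀.live + 20]
6. n4.cnt = 25  [25]
7. n4.acc = 17  [S₀.live + 9]
8. n5.idx = true  [true]
9. n5.mk = true  [C.depth == 28]
10. n6.wid = -9  [terminal]
11. n5.ok = "np"  ["np"]
12. n5.env = 11  [g.wid + 20]
13. n4.tag = true  [D.env > 10]
14. n7.live = 3  [3]
15. n9.fin = 22  [terminal]
16. n8.key = false  [false]
17. n8.fin = "vq"  ["vq"]
18. n8.mk = 21  [b.fin - 1]
19. n11.key = false  [terminal]
20. n12.key = false  [terminal]
21. n13.key = false  [terminal]
22. n10.key = false  [a₁.key and a₀.key]
23. n10.fin = "mp"  ["mp"]
24. n10.mk = 16  [16]
25. n14.idx = true  [B₀.mk > 20]
26. n14.mk = true  [B₁.key == false]
27. n15.key = false  [terminal]
28. n16.fin = -5  [terminal]
29. n14.ok = "nx"  ["nx"]
30. n14.env = 1  [b.fin + 6]
31. n7.val = "nnx"  ["n" ++ D.ok]
32. n7.idx = "mpvq"  [B₁.fin ++ B₀.fin]
33. n3.val = "mpvqnnx"  [S₁.idx ++ S₁.val]
34. n3.idx = "pmpvq"  ["p" ++ S₁.idx]
35. n0.val = "mpvqnnxz"  [S₁.val ++ "z"]
36. n0.idx = "pmpvqk"  [S₁.idx ++ "k"]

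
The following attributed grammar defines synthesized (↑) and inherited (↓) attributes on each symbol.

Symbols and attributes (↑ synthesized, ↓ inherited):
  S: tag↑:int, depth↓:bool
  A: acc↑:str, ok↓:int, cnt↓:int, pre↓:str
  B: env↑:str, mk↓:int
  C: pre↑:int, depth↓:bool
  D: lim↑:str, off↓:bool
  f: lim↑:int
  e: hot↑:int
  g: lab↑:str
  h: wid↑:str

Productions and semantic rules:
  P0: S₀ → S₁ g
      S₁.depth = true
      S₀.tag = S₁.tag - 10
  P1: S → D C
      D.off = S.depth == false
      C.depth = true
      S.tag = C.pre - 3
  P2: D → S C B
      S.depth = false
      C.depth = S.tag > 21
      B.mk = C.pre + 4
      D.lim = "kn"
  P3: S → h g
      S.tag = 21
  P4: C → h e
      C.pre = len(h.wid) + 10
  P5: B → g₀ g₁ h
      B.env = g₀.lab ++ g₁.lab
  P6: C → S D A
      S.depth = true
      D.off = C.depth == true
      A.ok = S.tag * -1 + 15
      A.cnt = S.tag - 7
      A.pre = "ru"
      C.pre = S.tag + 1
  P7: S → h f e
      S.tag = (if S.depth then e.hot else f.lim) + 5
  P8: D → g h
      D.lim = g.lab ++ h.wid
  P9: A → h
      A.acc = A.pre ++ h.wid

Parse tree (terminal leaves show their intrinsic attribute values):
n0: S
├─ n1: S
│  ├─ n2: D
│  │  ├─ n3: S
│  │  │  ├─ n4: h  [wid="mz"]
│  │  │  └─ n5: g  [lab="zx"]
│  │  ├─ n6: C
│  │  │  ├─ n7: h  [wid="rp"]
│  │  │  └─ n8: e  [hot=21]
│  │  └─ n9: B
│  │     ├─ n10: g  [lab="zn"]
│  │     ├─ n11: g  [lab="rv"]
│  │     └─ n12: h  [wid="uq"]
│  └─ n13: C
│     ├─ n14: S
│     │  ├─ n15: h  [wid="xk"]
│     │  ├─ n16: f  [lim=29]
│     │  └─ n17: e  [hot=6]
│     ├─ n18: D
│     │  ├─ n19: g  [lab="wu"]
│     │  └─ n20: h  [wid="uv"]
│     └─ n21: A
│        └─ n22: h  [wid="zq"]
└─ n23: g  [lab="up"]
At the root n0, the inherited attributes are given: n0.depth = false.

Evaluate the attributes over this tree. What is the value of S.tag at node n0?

-1

1. n0.depth = false  [given at root]
2. n1.depth = true  [true]
3. n2.off = false  [S.depth == false]
4. n3.depth = false  [false]
5. n4.wid = "mz"  [terminal]
6. n5.lab = "zx"  [terminal]
7. n3.tag = 21  [21]
8. n6.depth = false  [S.tag > 21]
9. n7.wid = "rp"  [terminal]
10. n8.hot = 21  [terminal]
11. n6.pre = 12  [len(h.wid) + 10]
12. n9.mk = 16  [C.pre + 4]
13. n10.lab = "zn"  [terminal]
14. n11.lab = "rv"  [terminal]
15. n12.wid = "uq"  [terminal]
16. n9.env = "znrv"  [g₀.lab ++ g₁.lab]
17. n2.lim = "kn"  ["kn"]
18. n13.depth = true  [true]
19. n14.depth = true  [true]
20. n15.wid = "xk"  [terminal]
21. n16.lim = 29  [terminal]
22. n17.hot = 6  [terminal]
23. n14.tag = 11  [(if S.depth then e.hot else f.lim) + 5]
24. n18.off = true  [C.depth == true]
25. n19.lab = "wu"  [terminal]
26. n20.wid = "uv"  [terminal]
27. n18.lim = "wuuv"  [g.lab ++ h.wid]
28. n21.ok = 4  [S.tag * -1 + 15]
29. n21.cnt = 4  [S.tag - 7]
30. n21.pre = "ru"  ["ru"]
31. n22.wid = "zq"  [terminal]
32. n21.acc = "ruzq"  [A.pre ++ h.wid]
33. n13.pre = 12  [S.tag + 1]
34. n1.tag = 9  [C.pre - 3]
35. n23.lab = "up"  [terminal]
36. n0.tag = -1  [S₁.tag - 10]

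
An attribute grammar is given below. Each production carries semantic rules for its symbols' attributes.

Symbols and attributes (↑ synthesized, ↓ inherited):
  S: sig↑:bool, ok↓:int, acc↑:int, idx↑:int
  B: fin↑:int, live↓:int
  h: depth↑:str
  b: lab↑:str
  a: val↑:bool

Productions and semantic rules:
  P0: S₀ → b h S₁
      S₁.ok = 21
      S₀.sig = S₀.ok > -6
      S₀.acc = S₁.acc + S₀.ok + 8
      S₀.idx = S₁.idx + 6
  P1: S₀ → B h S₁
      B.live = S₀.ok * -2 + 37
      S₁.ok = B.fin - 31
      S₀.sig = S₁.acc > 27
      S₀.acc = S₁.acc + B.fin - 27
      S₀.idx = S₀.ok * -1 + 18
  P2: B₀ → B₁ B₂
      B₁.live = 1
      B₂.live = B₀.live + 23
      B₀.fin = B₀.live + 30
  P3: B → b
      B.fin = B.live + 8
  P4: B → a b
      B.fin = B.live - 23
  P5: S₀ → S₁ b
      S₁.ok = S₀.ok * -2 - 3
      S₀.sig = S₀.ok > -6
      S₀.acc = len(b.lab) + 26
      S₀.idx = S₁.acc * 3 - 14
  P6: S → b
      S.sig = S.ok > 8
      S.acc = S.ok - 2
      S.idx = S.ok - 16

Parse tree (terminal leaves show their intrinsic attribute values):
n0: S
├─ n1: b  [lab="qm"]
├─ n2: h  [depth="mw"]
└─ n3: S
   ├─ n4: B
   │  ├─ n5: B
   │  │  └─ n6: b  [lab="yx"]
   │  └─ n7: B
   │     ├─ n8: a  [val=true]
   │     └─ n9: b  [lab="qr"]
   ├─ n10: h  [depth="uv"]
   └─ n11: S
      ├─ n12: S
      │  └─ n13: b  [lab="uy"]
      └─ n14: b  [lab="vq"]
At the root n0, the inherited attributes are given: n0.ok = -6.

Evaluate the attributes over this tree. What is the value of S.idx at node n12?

-7

1. n0.ok = -6  [given at root]
2. n1.lab = "qm"  [terminal]
3. n2.depth = "mw"  [terminal]
4. n3.ok = 21  [21]
5. n4.live = -5  [S₀.ok * -2 + 37]
6. n5.live = 1  [1]
7. n6.lab = "yx"  [terminal]
8. n5.fin = 9  [B.live + 8]
9. n7.live = 18  [B₀.live + 23]
10. n8.val = true  [terminal]
11. n9.lab = "qr"  [terminal]
12. n7.fin = -5  [B.live - 23]
13. n4.fin = 25  [B₀.live + 30]
14. n10.depth = "uv"  [terminal]
15. n11.ok = -6  [B.fin - 31]
16. n12.ok = 9  [S₀.ok * -2 - 3]
17. n13.lab = "uy"  [terminal]
18. n12.sig = true  [S.ok > 8]
19. n12.acc = 7  [S.ok - 2]
20. n12.idx = -7  [S.ok - 16]
21. n14.lab = "vq"  [terminal]
22. n11.sig = false  [S₀.ok > -6]
23. n11.acc = 28  [len(b.lab) + 26]
24. n11.idx = 7  [S₁.acc * 3 - 14]
25. n3.sig = true  [S₁.acc > 27]
26. n3.acc = 26  [S₁.acc + B.fin - 27]
27. n3.idx = -3  [S₀.ok * -1 + 18]
28. n0.sig = false  [S₀.ok > -6]
29. n0.acc = 28  [S₁.acc + S₀.ok + 8]
30. n0.idx = 3  [S₁.idx + 6]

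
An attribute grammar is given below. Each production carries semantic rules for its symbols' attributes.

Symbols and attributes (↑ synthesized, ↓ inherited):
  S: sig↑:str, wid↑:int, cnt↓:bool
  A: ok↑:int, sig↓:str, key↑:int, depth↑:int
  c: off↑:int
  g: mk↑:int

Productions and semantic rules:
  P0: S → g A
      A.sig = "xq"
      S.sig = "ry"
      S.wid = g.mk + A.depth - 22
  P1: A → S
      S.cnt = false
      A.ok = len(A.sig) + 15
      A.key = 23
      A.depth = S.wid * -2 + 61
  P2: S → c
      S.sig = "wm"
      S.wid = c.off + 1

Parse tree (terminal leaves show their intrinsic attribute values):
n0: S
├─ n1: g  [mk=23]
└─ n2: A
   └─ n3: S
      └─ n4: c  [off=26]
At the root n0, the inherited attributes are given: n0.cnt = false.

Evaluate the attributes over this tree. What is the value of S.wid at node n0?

1. n0.cnt = false  [given at root]
2. n1.mk = 23  [terminal]
3. n2.sig = "xq"  ["xq"]
4. n3.cnt = false  [false]
5. n4.off = 26  [terminal]
6. n3.sig = "wm"  ["wm"]
7. n3.wid = 27  [c.off + 1]
8. n2.ok = 17  [len(A.sig) + 15]
9. n2.key = 23  [23]
10. n2.depth = 7  [S.wid * -2 + 61]
11. n0.sig = "ry"  ["ry"]
12. n0.wid = 8  [g.mk + A.depth - 22]

8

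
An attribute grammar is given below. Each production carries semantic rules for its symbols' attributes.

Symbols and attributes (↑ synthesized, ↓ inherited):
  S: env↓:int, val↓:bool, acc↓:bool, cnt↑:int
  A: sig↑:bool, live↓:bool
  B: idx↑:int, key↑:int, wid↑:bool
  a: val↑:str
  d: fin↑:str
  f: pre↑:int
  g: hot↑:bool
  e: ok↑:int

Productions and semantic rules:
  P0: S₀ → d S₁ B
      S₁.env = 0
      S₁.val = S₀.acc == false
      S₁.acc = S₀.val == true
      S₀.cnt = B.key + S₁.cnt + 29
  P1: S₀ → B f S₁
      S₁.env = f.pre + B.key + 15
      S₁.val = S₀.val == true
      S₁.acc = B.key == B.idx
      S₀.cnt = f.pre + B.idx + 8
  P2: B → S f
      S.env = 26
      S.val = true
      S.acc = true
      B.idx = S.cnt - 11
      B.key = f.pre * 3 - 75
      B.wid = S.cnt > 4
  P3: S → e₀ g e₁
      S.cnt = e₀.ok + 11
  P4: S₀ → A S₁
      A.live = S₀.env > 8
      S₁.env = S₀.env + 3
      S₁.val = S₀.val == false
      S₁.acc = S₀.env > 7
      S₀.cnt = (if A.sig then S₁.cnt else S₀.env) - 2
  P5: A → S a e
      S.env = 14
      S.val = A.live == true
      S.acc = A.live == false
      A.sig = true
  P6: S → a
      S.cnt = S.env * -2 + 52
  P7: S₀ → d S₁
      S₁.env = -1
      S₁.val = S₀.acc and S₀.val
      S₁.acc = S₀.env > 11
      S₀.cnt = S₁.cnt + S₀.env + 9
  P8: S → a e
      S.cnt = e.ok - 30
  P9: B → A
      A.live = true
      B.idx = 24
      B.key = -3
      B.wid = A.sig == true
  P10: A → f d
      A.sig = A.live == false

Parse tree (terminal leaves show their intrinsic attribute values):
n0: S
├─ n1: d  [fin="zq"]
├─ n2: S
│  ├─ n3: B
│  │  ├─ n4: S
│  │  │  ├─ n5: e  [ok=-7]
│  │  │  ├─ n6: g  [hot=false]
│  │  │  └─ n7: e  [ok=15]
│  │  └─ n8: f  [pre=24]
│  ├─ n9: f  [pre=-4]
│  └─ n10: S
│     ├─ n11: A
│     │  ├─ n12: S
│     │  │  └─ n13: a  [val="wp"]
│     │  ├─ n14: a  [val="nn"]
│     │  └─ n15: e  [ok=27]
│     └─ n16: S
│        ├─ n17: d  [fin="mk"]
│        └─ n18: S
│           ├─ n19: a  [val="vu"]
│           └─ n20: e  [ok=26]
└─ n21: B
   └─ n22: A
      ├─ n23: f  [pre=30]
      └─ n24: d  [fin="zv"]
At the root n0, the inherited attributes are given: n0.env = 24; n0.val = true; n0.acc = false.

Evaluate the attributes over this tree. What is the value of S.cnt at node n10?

1. n0.env = 24  [given at root]
2. n0.val = true  [given at root]
3. n0.acc = false  [given at root]
4. n1.fin = "zq"  [terminal]
5. n2.env = 0  [0]
6. n2.val = true  [S₀.acc == false]
7. n2.acc = true  [S₀.val == true]
8. n4.env = 26  [26]
9. n4.val = true  [true]
10. n4.acc = true  [true]
11. n5.ok = -7  [terminal]
12. n6.hot = false  [terminal]
13. n7.ok = 15  [terminal]
14. n4.cnt = 4  [e₀.ok + 11]
15. n8.pre = 24  [terminal]
16. n3.idx = -7  [S.cnt - 11]
17. n3.key = -3  [f.pre * 3 - 75]
18. n3.wid = false  [S.cnt > 4]
19. n9.pre = -4  [terminal]
20. n10.env = 8  [f.pre + B.key + 15]
21. n10.val = true  [S₀.val == true]
22. n10.acc = false  [B.key == B.idx]
23. n11.live = false  [S₀.env > 8]
24. n12.env = 14  [14]
25. n12.val = false  [A.live == true]
26. n12.acc = true  [A.live == false]
27. n13.val = "wp"  [terminal]
28. n12.cnt = 24  [S.env * -2 + 52]
29. n14.val = "nn"  [terminal]
30. n15.ok = 27  [terminal]
31. n11.sig = true  [true]
32. n16.env = 11  [S₀.env + 3]
33. n16.val = false  [S₀.val == false]
34. n16.acc = true  [S₀.env > 7]
35. n17.fin = "mk"  [terminal]
36. n18.env = -1  [-1]
37. n18.val = false  [S₀.acc and S₀.val]
38. n18.acc = false  [S₀.env > 11]
39. n19.val = "vu"  [terminal]
40. n20.ok = 26  [terminal]
41. n18.cnt = -4  [e.ok - 30]
42. n16.cnt = 16  [S₁.cnt + S₀.env + 9]
43. n10.cnt = 14  [(if A.sig then S₁.cnt else S₀.env) - 2]
44. n2.cnt = -3  [f.pre + B.idx + 8]
45. n22.live = true  [true]
46. n23.pre = 30  [terminal]
47. n24.fin = "zv"  [terminal]
48. n22.sig = false  [A.live == false]
49. n21.idx = 24  [24]
50. n21.key = -3  [-3]
51. n21.wid = false  [A.sig == true]
52. n0.cnt = 23  [B.key + S₁.cnt + 29]

14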